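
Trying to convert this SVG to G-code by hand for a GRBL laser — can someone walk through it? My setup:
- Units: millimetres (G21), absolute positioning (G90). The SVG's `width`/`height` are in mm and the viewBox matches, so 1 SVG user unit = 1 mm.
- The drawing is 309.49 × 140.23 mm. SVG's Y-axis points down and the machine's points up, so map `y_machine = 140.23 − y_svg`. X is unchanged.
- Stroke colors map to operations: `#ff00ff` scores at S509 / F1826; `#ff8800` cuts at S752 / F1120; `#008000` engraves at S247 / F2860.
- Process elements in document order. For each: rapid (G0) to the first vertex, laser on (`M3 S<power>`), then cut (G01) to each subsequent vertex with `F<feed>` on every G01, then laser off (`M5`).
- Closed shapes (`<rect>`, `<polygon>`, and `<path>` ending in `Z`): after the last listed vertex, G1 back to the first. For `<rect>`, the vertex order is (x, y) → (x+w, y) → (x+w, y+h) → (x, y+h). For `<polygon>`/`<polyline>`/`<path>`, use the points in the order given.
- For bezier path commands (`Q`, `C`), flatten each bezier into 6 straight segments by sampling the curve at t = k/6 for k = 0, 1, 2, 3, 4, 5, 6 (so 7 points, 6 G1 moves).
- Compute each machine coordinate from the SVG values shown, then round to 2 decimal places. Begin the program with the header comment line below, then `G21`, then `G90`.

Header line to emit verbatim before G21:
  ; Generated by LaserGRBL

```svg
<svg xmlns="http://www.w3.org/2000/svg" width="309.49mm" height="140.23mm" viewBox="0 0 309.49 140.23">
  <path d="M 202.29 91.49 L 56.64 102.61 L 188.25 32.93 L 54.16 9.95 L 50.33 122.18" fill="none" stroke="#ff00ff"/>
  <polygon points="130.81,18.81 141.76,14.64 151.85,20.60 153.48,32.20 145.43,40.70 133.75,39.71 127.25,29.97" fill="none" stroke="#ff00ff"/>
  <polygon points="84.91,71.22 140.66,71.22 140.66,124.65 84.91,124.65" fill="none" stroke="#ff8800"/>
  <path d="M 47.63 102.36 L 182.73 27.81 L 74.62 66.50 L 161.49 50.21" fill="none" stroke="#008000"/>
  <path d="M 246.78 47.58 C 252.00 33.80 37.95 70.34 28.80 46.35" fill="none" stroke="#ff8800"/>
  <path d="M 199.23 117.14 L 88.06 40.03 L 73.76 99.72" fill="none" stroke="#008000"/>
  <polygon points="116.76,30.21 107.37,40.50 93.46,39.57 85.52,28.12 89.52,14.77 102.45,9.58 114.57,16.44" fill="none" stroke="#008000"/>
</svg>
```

; Generated by LaserGRBL
G21
G90
G0 X202.29 Y48.74
M3 S509
G01 X56.64 Y37.62 F1826
G01 X188.25 Y107.30 F1826
G01 X54.16 Y130.28 F1826
G01 X50.33 Y18.05 F1826
M5
G0 X130.81 Y121.42
M3 S509
G01 X141.76 Y125.59 F1826
G01 X151.85 Y119.63 F1826
G01 X153.48 Y108.03 F1826
G01 X145.43 Y99.53 F1826
G01 X133.75 Y100.52 F1826
G01 X127.25 Y110.26 F1826
G01 X130.81 Y121.42 F1826
M5
G0 X84.91 Y69.01
M3 S752
G01 X140.66 Y69.01 F1120
G01 X140.66 Y15.58 F1120
G01 X84.91 Y15.58 F1120
G01 X84.91 Y69.01 F1120
M5
G0 X47.63 Y37.87
M3 S247
G01 X182.73 Y112.42 F2860
G01 X74.62 Y73.73 F2860
G01 X161.49 Y90.02 F2860
M5
G0 X246.78 Y92.65
M3 S752
G01 X233.08 Y95.86 F1120
G01 X194.62 Y93.76 F1120
G01 X143.18 Y89.44 F1120
G01 X90.54 Y85.96 F1120
G01 X48.49 Y86.42 F1120
G01 X28.80 Y93.88 F1120
M5
G0 X199.23 Y23.09
M3 S247
G01 X88.06 Y100.20 F2860
G01 X73.76 Y40.51 F2860
M5
G0 X116.76 Y110.02
M3 S247
G01 X107.37 Y99.73 F2860
G01 X93.46 Y100.66 F2860
G01 X85.52 Y112.11 F2860
G01 X89.52 Y125.46 F2860
G01 X102.45 Y130.65 F2860
G01 X114.57 Y123.79 F2860
G01 X116.76 Y110.02 F2860
M5

Since the viewBox matches the mm dimensions, user units are millimetres directly. The only transform is the Y-flip y_m = 140.23 − y_svg.

Shape 1 is a open polyline drawn with `<path>`. Its stroke #ff00ff means score at S509, F1826. After flipping Y the toolpath is (202.29,48.74) → (56.64,37.62) → (188.25,107.30) → (54.16,130.28) → (50.33,18.05).

Shape 2 is a regular polygon drawn with `<polygon>`. Its stroke #ff00ff means score at S509, F1826. After flipping Y the toolpath is (130.81,121.42) → (141.76,125.59) → (151.85,119.63) → (153.48,108.03) → (145.43,99.53) → (133.75,100.52) → (127.25,110.26) → (130.81,121.42), returning to the start.

Shape 3 is a rectangle drawn with `<polygon>`. Its stroke #ff8800 means cut at S752, F1120. After flipping Y the toolpath is (84.91,69.01) → (140.66,69.01) → (140.66,15.58) → (84.91,15.58) → (84.91,69.01), returning to the start.

Shape 4 is a open polyline drawn with `<path>`. Its stroke #008000 means engrave at S247, F2860. After flipping Y the toolpath is (47.63,37.87) → (182.73,112.42) → (74.62,73.73) → (161.49,90.02).

Shape 5 is a cubic bezier drawn with `<path>`. Its stroke #ff8800 means cut at S752, F1120. After flipping Y the toolpath is (246.78,92.65) → (233.08,95.86) → (194.62,93.76) → (143.18,89.44) → (90.54,85.96) → (48.49,86.42) → (28.80,93.88).

Shape 6 is a open polyline drawn with `<path>`. Its stroke #008000 means engrave at S247, F2860. After flipping Y the toolpath is (199.23,23.09) → (88.06,100.20) → (73.76,40.51).

Shape 7 is a regular polygon drawn with `<polygon>`. Its stroke #008000 means engrave at S247, F2860. After flipping Y the toolpath is (116.76,110.02) → (107.37,99.73) → (93.46,100.66) → (85.52,112.11) → (89.52,125.46) → (102.45,130.65) → (114.57,123.79) → (116.76,110.02), returning to the start.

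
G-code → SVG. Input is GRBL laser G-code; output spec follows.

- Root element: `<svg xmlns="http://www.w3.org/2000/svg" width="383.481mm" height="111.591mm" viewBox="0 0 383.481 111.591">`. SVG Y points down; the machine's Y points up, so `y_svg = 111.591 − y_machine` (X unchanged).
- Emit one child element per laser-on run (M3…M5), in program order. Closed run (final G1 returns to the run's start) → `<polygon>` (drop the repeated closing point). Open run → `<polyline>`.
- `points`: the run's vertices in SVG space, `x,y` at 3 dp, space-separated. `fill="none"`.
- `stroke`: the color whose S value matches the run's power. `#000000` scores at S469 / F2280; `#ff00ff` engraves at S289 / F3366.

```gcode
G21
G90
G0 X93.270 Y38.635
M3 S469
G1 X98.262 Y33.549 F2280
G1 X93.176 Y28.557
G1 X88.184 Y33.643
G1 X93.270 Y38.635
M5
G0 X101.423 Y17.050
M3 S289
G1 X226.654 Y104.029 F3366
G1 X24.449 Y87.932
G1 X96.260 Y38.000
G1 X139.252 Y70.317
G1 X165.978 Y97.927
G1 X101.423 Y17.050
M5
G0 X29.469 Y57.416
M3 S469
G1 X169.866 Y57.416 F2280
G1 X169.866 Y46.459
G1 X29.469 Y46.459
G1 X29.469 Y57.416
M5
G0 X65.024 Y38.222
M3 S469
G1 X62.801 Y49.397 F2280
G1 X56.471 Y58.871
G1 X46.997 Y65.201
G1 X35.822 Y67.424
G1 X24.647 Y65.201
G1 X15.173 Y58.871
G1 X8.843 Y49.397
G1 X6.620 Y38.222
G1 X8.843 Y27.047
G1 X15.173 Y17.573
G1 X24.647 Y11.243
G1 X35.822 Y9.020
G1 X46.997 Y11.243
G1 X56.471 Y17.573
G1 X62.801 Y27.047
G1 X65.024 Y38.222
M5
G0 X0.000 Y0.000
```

y_svg = 111.591 − y_m.

[1] S469→`#000000` (score); closed run; points: 93.270,72.956 98.262,78.042 93.176,83.034 88.184,77.948

[2] S289→`#ff00ff` (engrave); closed run; points: 101.423,94.541 226.654,7.562 24.449,23.659 96.260,73.591 139.252,41.274 165.978,13.664

[3] S469→`#000000` (score); closed run; points: 29.469,54.175 169.866,54.175 169.866,65.132 29.469,65.132

[4] S469→`#000000` (score); closed run; points: 65.024,73.369 62.801,62.194 56.471,52.720 46.997,46.390 35.822,44.167 24.647,46.390 15.173,52.720 8.843,62.194 6.620,73.369 8.843,84.544 15.173,94.018 24.647,100.348 35.822,102.571 46.997,100.348 56.471,94.018 62.801,84.544

<svg xmlns="http://www.w3.org/2000/svg" width="383.481mm" height="111.591mm" viewBox="0 0 383.481 111.591">
  <polygon points="93.270,72.956 98.262,78.042 93.176,83.034 88.184,77.948" fill="none" stroke="#000000"/>
  <polygon points="101.423,94.541 226.654,7.562 24.449,23.659 96.260,73.591 139.252,41.274 165.978,13.664" fill="none" stroke="#ff00ff"/>
  <polygon points="29.469,54.175 169.866,54.175 169.866,65.132 29.469,65.132" fill="none" stroke="#000000"/>
  <polygon points="65.024,73.369 62.801,62.194 56.471,52.720 46.997,46.390 35.822,44.167 24.647,46.390 15.173,52.720 8.843,62.194 6.620,73.369 8.843,84.544 15.173,94.018 24.647,100.348 35.822,102.571 46.997,100.348 56.471,94.018 62.801,84.544" fill="none" stroke="#000000"/>
</svg>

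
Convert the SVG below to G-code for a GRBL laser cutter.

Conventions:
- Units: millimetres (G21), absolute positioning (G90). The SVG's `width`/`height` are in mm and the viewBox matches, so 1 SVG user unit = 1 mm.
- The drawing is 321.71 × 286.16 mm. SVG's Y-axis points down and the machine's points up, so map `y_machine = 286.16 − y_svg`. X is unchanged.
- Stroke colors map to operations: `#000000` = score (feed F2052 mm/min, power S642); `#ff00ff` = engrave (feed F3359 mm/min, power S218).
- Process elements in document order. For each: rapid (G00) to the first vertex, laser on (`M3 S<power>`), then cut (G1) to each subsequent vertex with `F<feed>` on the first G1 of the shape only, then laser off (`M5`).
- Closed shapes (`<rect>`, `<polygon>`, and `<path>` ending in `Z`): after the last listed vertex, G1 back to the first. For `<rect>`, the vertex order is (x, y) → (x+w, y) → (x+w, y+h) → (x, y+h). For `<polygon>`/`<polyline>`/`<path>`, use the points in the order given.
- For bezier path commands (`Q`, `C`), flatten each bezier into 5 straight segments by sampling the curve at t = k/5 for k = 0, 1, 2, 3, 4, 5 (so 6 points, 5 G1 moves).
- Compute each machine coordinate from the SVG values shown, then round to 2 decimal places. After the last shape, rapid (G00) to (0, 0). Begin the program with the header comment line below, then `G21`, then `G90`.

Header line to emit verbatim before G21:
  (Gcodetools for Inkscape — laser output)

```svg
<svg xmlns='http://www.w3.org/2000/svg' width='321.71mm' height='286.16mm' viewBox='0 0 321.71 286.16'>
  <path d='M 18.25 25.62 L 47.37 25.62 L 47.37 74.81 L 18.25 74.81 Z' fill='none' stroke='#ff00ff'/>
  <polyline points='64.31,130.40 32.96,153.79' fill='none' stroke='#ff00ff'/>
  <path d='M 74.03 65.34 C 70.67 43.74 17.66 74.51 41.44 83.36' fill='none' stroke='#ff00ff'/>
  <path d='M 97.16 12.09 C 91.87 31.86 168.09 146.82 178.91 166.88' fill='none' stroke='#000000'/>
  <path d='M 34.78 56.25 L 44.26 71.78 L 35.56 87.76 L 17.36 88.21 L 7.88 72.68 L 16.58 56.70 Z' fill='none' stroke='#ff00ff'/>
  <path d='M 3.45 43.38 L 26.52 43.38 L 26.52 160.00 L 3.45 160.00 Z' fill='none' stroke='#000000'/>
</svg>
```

Since the viewBox matches the mm dimensions, user units are millimetres directly. The only transform is the Y-flip y_m = 286.16 − y_svg.

Shape 1 is a rectangle drawn with `<path>`. Its stroke #ff00ff means engrave at S218, F3359. After flipping Y the toolpath is (18.25,260.54) → (47.37,260.54) → (47.37,211.35) → (18.25,211.35) → (18.25,260.54), returning to the start.

Shape 2 is a line segment drawn with `<polyline>`. Its stroke #ff00ff means engrave at S218, F3359. After flipping Y the toolpath is (64.31,155.76) → (32.96,132.37).

Shape 3 is a cubic bezier drawn with `<path>`. Its stroke #ff00ff means engrave at S218, F3359. After flipping Y the toolpath is (74.03,220.82) → (67.07,228.09) → (54.26,226.36) → (41.67,219.19) → (35.38,210.15) → (41.44,202.80).

Shape 4 is a cubic bezier drawn with `<path>`. Its stroke #000000 means score at S642, F2052. After flipping Y the toolpath is (97.16,274.07) → (102.59,252.31) → (120.53,216.82) → (143.94,176.74) → (165.75,141.18) → (178.91,119.28).

Shape 5 is a regular polygon drawn with `<path>`. Its stroke #ff00ff means engrave at S218, F3359. After flipping Y the toolpath is (34.78,229.91) → (44.26,214.38) → (35.56,198.40) → (17.36,197.95) → (7.88,213.48) → (16.58,229.46) → (34.78,229.91), returning to the start.

Shape 6 is a rectangle drawn with `<path>`. Its stroke #000000 means score at S642, F2052. After flipping Y the toolpath is (3.45,242.78) → (26.52,242.78) → (26.52,126.16) → (3.45,126.16) → (3.45,242.78), returning to the start.

(Gcodetools for Inkscape — laser output)
G21
G90
G00 X18.25 Y260.54
M3 S218
G1 X47.37 Y260.54 F3359
G1 X47.37 Y211.35
G1 X18.25 Y211.35
G1 X18.25 Y260.54
M5
G00 X64.31 Y155.76
M3 S218
G1 X32.96 Y132.37 F3359
M5
G00 X74.03 Y220.82
M3 S218
G1 X67.07 Y228.09 F3359
G1 X54.26 Y226.36
G1 X41.67 Y219.19
G1 X35.38 Y210.15
G1 X41.44 Y202.80
M5
G00 X97.16 Y274.07
M3 S642
G1 X102.59 Y252.31 F2052
G1 X120.53 Y216.82
G1 X143.94 Y176.74
G1 X165.75 Y141.18
G1 X178.91 Y119.28
M5
G00 X34.78 Y229.91
M3 S218
G1 X44.26 Y214.38 F3359
G1 X35.56 Y198.40
G1 X17.36 Y197.95
G1 X7.88 Y213.48
G1 X16.58 Y229.46
G1 X34.78 Y229.91
M5
G00 X3.45 Y242.78
M3 S642
G1 X26.52 Y242.78 F2052
G1 X26.52 Y126.16
G1 X3.45 Y126.16
G1 X3.45 Y242.78
M5
G00 X0.00 Y0.00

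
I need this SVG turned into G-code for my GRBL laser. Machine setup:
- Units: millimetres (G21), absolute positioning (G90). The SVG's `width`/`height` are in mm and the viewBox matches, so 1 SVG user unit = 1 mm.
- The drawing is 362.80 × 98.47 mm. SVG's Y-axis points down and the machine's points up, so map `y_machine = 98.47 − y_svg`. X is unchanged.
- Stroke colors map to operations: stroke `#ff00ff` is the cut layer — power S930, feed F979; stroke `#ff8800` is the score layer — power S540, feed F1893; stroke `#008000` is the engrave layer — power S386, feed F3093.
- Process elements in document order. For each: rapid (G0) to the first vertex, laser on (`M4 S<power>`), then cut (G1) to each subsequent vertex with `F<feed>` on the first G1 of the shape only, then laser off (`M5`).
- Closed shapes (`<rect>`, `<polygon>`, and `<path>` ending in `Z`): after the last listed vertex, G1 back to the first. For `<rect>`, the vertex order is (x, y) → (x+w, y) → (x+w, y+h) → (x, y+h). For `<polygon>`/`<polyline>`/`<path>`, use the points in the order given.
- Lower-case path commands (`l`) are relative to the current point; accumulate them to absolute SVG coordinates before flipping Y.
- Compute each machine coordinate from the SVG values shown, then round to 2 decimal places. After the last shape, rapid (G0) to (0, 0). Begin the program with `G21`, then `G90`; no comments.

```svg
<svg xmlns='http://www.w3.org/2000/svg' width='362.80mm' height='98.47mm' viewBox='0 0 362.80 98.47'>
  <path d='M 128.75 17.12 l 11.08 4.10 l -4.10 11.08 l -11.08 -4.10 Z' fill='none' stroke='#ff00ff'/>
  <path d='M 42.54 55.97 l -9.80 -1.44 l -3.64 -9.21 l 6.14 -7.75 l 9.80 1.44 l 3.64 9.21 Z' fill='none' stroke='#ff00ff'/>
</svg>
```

G21
G90
G0 X128.75 Y81.35
M4 S930
G1 X139.83 Y77.25 F979
G1 X135.73 Y66.17
G1 X124.65 Y70.27
G1 X128.75 Y81.35
M5
G0 X42.54 Y42.50
M4 S930
G1 X32.74 Y43.94 F979
G1 X29.10 Y53.15
G1 X35.24 Y60.90
G1 X45.04 Y59.46
G1 X48.68 Y50.25
G1 X42.54 Y42.50
M5
G0 X0.00 Y0.00

1 u = 1 mm; y_m = 98.47 − y.

[1] `<path>` regular polygon, #ff00ff→cut S930 F979: (128.75,81.35) → (139.83,77.25) → (135.73,66.17) → (124.65,70.27) → (128.75,81.35) (closed)

[2] `<path>` regular polygon, #ff00ff→cut S930 F979: (42.54,42.50) → (32.74,43.94) → (29.10,53.15) → (35.24,60.90) → (45.04,59.46) → (48.68,50.25) → (42.54,42.50) (closed)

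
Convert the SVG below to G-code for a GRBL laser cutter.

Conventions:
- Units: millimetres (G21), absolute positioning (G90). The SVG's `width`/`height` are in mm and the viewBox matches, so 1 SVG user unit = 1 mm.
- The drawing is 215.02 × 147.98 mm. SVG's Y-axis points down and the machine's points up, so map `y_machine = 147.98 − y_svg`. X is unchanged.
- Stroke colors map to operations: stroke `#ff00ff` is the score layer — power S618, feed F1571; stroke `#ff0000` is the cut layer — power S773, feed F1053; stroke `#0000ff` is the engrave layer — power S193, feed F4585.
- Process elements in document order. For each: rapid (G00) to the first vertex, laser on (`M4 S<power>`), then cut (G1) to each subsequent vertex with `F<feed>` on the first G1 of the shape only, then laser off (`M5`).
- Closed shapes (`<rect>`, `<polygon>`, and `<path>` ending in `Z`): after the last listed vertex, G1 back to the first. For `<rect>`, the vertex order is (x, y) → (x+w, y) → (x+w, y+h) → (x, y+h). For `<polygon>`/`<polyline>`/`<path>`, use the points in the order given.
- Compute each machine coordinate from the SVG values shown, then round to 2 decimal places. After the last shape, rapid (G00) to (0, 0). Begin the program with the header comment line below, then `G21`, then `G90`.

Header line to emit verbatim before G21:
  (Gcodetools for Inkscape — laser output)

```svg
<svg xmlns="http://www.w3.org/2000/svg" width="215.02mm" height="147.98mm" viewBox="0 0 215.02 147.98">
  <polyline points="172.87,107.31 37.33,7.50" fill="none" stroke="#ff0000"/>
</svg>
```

(Gcodetools for Inkscape — laser output)
G21
G90
G00 X172.87 Y40.67
M4 S773
G1 X37.33 Y140.48 F1053
M5
G00 X0.00 Y0.00

Since the viewBox matches the mm dimensions, user units are millimetres directly. The only transform is the Y-flip y_m = 147.98 − y_svg.

Shape 1 is a line segment drawn with `<polyline>`. Its stroke #ff0000 means cut at S773, F1053. After flipping Y the toolpath is (172.87,40.67) → (37.33,140.48).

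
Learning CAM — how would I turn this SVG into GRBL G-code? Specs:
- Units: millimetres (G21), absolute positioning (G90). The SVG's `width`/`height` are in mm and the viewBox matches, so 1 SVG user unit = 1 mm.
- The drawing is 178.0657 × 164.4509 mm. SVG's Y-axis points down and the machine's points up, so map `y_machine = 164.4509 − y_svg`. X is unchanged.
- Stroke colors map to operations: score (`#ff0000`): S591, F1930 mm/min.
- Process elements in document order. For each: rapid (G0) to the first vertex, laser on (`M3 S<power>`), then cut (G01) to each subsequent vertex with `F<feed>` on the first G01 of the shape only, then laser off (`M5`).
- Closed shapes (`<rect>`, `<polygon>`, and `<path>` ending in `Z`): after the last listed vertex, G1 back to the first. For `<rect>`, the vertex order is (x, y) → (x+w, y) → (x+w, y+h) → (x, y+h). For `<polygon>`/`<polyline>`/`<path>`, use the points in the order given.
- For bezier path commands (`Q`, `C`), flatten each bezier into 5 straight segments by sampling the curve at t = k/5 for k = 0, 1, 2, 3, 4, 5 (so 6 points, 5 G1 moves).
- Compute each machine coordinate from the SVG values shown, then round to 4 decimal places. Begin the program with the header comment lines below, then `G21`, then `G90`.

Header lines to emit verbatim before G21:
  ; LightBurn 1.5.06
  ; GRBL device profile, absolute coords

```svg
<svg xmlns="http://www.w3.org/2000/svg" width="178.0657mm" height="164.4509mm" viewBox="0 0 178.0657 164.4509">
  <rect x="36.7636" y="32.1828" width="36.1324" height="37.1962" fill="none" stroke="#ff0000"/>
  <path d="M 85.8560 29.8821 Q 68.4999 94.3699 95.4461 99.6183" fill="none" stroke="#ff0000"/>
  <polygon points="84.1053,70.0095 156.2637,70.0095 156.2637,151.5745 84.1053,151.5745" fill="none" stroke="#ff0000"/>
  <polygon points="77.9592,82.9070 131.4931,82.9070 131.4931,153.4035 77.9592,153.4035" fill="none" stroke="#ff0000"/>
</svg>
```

; LightBurn 1.5.06
; GRBL device profile, absolute coords
G21
G90
G0 X36.7636 Y132.2681
M3 S591
G01 X72.8960 Y132.2681 F1930
G01 X72.8960 Y95.0719
G01 X36.7636 Y95.0719
G01 X36.7636 Y132.2681
M5
G0 X85.8560 Y134.5688
M3 S591
G01 X80.6857 Y111.1433 F1930
G01 X79.0595 Y92.4569
G01 X80.9775 Y78.5096
G01 X86.4397 Y69.3015
G01 X95.4461 Y64.8326
M5
G0 X84.1053 Y94.4414
M3 S591
G01 X156.2637 Y94.4414 F1930
G01 X156.2637 Y12.8764
G01 X84.1053 Y12.8764
G01 X84.1053 Y94.4414
M5
G0 X77.9592 Y81.5439
M3 S591
G01 X131.4931 Y81.5439 F1930
G01 X131.4931 Y11.0474
G01 X77.9592 Y11.0474
G01 X77.9592 Y81.5439
M5

viewBox `0 0 178.0657 164.4509` with mm width/height → 1 unit = 1 mm. Flip: y_m = 164.4509 − y_svg.

**Shape 1** — `<rect>` rectangle, stroke `#ff0000` → score (S591, F1930). Machine vertices: (36.7636,132.2681) → (72.8960,132.2681) → (72.8960,95.0719) → (36.7636,95.0719) → (36.7636,132.2681). Closed: final G1 returns to the first vertex.

**Shape 2** — `<path>` quadratic bezier, stroke `#ff0000` → score (S591, F1930). Control points (SVG): P0=(85.8560,29.8821), P1=(68.4999,94.3699), P2=(95.4461,99.6183); sampled at t=k/5. Machine vertices: (85.8560,134.5688) → (80.6857,111.1433) → (79.0595,92.4569) → (80.9775,78.5096) → (86.4397,69.3015) → (95.4461,64.8326). Open path.

**Shape 3** — `<polygon>` rectangle, stroke `#ff0000` → score (S591, F1930). Machine vertices: (84.1053,94.4414) → (156.2637,94.4414) → (156.2637,12.8764) → (84.1053,12.8764) → (84.1053,94.4414). Closed: final G1 returns to the first vertex.

**Shape 4** — `<polygon>` rectangle, stroke `#ff0000` → score (S591, F1930). Machine vertices: (77.9592,81.5439) → (131.4931,81.5439) → (131.4931,11.0474) → (77.9592,11.0474) → (77.9592,81.5439). Closed: final G1 returns to the first vertex.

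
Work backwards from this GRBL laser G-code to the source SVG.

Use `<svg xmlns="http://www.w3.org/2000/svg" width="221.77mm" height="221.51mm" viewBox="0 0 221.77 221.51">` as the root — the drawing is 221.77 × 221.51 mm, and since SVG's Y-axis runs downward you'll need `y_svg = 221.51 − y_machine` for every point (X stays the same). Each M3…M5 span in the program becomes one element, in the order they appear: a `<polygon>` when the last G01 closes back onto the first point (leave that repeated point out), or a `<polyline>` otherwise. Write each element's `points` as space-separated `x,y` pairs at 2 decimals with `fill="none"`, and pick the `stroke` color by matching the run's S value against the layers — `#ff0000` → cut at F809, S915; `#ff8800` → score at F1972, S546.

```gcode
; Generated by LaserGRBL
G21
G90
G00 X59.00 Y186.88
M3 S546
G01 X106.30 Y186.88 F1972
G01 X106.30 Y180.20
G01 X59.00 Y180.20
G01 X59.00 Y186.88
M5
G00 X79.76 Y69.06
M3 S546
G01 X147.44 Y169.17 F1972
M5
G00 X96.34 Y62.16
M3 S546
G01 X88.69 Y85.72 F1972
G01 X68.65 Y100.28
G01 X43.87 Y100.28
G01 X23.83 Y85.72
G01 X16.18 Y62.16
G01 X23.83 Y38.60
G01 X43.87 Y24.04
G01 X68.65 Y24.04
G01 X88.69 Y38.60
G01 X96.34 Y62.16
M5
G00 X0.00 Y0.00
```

<svg xmlns="http://www.w3.org/2000/svg" width="221.77mm" height="221.51mm" viewBox="0 0 221.77 221.51">
  <polygon points="59.00,34.63 106.30,34.63 106.30,41.31 59.00,41.31" fill="none" stroke="#ff8800"/>
  <polyline points="79.76,152.45 147.44,52.34" fill="none" stroke="#ff8800"/>
  <polygon points="96.34,159.35 88.69,135.79 68.65,121.23 43.87,121.23 23.83,135.79 16.18,159.35 23.83,182.91 43.87,197.47 68.65,197.47 88.69,182.91" fill="none" stroke="#ff8800"/>
</svg>

y_svg = 221.51 − y_m. Every run uses S546, so all elements get stroke `#ff8800` (score).

[1] closed run; points: 59.00,34.63 106.30,34.63 106.30,41.31 59.00,41.31

[2] open run; points: 79.76,152.45 147.44,52.34

[3] closed run; points: 96.34,159.35 88.69,135.79 68.65,121.23 43.87,121.23 23.83,135.79 16.18,159.35 23.83,182.91 43.87,197.47 68.65,197.47 88.69,182.91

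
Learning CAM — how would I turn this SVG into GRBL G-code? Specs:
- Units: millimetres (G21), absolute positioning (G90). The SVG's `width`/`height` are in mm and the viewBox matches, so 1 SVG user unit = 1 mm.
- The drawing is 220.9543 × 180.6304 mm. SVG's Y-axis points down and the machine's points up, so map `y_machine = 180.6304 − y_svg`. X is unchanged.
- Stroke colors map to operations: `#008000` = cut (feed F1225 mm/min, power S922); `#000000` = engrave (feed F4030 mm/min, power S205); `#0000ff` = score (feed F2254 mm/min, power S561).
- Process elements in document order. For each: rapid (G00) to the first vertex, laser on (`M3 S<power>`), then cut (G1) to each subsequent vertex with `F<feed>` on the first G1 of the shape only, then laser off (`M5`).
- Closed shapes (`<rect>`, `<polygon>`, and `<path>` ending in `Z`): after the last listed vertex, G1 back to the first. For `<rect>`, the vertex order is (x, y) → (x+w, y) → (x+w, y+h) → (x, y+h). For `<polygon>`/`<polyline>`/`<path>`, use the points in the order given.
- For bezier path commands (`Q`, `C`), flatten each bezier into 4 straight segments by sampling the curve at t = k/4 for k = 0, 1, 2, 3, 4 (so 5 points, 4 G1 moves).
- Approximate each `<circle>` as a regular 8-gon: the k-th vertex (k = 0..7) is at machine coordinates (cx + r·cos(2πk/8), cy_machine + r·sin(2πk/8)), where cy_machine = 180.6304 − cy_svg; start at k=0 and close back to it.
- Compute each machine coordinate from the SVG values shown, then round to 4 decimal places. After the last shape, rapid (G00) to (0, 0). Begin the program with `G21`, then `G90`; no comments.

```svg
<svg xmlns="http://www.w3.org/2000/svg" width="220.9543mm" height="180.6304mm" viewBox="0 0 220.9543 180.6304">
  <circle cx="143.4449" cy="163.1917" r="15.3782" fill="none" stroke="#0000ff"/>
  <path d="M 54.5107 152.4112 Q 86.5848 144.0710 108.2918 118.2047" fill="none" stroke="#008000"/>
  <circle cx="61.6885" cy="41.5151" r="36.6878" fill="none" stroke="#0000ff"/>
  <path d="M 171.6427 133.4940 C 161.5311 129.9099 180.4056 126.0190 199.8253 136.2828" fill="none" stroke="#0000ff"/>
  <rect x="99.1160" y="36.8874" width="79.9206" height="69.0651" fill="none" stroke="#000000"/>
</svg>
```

Since the viewBox matches the mm dimensions, user units are millimetres directly. The only transform is the Y-flip y_m = 180.6304 − y_svg.

Shape 1 is a circle drawn with `<circle>`. Its stroke #0000ff means score at S561, F2254. After flipping Y the toolpath is (158.8231,17.4387) → (154.3189,28.3127) → (143.4449,32.8169) → (132.5709,28.3127) → (128.0667,17.4387) → (132.5709,6.5647) → (143.4449,2.0605) → (154.3189,6.5647) → (158.8231,17.4387), returning to the start.

Shape 2 is a quadratic bezier drawn with `<path>`. Its stroke #008000 means cut at S922, F1225. After flipping Y the toolpath is (54.5107,28.2192) → (69.8998,33.4847) → (83.9930,40.9409) → (96.7904,50.5879) → (108.2918,62.4257).

Shape 3 is a circle drawn with `<circle>`. Its stroke #0000ff means score at S561, F2254. After flipping Y the toolpath is (98.3763,139.1153) → (87.6307,165.0575) → (61.6885,175.8031) → (35.7463,165.0575) → (25.0007,139.1153) → (35.7463,113.1731) → (61.6885,102.4275) → (87.6307,113.1731) → (98.3763,139.1153), returning to the start.

Shape 4 is a cubic bezier drawn with `<path>`. Its stroke #0000ff means score at S561, F2254. After flipping Y the toolpath is (171.6427,47.1364) → (169.0495,49.6560) → (174.6598,50.9350) → (185.8071,49.6174) → (199.8253,44.3476).

Shape 5 is a rectangle drawn with `<rect>`. Its stroke #000000 means engrave at S205, F4030. After flipping Y the toolpath is (99.1160,143.7430) → (179.0366,143.7430) → (179.0366,74.6779) → (99.1160,74.6779) → (99.1160,143.7430), returning to the start.

G21
G90
G00 X158.8231 Y17.4387
M3 S561
G1 X154.3189 Y28.3127 F2254
G1 X143.4449 Y32.8169
G1 X132.5709 Y28.3127
G1 X128.0667 Y17.4387
G1 X132.5709 Y6.5647
G1 X143.4449 Y2.0605
G1 X154.3189 Y6.5647
G1 X158.8231 Y17.4387
M5
G00 X54.5107 Y28.2192
M3 S922
G1 X69.8998 Y33.4847 F1225
G1 X83.9930 Y40.9409
G1 X96.7904 Y50.5879
G1 X108.2918 Y62.4257
M5
G00 X98.3763 Y139.1153
M3 S561
G1 X87.6307 Y165.0575 F2254
G1 X61.6885 Y175.8031
G1 X35.7463 Y165.0575
G1 X25.0007 Y139.1153
G1 X35.7463 Y113.1731
G1 X61.6885 Y102.4275
G1 X87.6307 Y113.1731
G1 X98.3763 Y139.1153
M5
G00 X171.6427 Y47.1364
M3 S561
G1 X169.0495 Y49.6560 F2254
G1 X174.6598 Y50.9350
G1 X185.8071 Y49.6174
G1 X199.8253 Y44.3476
M5
G00 X99.1160 Y143.7430
M3 S205
G1 X179.0366 Y143.7430 F4030
G1 X179.0366 Y74.6779
G1 X99.1160 Y74.6779
G1 X99.1160 Y143.7430
M5
G00 X0.0000 Y0.0000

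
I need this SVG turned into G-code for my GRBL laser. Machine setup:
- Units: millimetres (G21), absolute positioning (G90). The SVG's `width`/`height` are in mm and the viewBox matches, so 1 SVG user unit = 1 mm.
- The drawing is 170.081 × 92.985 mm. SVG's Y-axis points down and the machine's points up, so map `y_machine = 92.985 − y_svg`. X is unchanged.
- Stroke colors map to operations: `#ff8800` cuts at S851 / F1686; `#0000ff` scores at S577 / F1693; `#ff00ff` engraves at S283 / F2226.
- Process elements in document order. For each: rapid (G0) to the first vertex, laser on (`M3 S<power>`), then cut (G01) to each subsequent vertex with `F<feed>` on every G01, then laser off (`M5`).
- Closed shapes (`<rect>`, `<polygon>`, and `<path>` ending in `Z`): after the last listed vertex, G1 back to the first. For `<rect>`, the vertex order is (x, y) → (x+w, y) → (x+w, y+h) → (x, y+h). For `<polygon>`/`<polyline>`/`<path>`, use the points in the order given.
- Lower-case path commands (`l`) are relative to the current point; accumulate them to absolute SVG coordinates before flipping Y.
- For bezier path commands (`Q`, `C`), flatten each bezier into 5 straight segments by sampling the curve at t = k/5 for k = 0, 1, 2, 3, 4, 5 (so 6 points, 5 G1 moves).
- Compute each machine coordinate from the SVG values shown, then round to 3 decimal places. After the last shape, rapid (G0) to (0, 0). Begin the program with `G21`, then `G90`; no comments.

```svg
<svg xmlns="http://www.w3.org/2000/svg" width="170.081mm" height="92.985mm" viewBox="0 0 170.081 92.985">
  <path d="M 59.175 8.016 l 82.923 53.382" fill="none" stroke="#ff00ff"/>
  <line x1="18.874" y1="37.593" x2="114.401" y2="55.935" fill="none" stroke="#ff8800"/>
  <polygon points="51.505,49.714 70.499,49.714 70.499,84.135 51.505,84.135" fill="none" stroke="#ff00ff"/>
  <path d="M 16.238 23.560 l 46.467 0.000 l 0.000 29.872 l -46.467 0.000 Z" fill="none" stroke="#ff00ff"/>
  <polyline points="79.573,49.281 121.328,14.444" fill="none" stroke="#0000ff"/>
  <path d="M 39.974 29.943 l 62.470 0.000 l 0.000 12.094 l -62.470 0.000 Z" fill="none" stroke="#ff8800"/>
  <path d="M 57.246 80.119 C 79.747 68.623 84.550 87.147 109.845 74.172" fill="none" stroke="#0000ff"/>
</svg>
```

Since the viewBox matches the mm dimensions, user units are millimetres directly. The only transform is the Y-flip y_m = 92.985 − y_svg.

Shape 1 is a line segment drawn with `<path>`. Its stroke #ff00ff means engrave at S283, F2226. After flipping Y the toolpath is (59.175,84.969) → (142.098,31.587).

Shape 2 is a line segment drawn with `<line>`. Its stroke #ff8800 means cut at S851, F1686. After flipping Y the toolpath is (18.874,55.392) → (114.401,37.050).

Shape 3 is a rectangle drawn with `<polygon>`. Its stroke #ff00ff means engrave at S283, F2226. After flipping Y the toolpath is (51.505,43.271) → (70.499,43.271) → (70.499,8.850) → (51.505,8.850) → (51.505,43.271), returning to the start.

Shape 4 is a rectangle drawn with `<path>`. Its stroke #ff00ff means engrave at S283, F2226. After flipping Y the toolpath is (16.238,69.425) → (62.705,69.425) → (62.705,39.553) → (16.238,39.553) → (16.238,69.425), returning to the start.

Shape 5 is a line segment drawn with `<polyline>`. Its stroke #0000ff means score at S577, F1693. After flipping Y the toolpath is (79.573,43.704) → (121.328,78.541).

Shape 6 is a rectangle drawn with `<path>`. Its stroke #ff8800 means cut at S851, F1686. After flipping Y the toolpath is (39.974,63.042) → (102.444,63.042) → (102.444,50.948) → (39.974,50.948) → (39.974,63.042), returning to the start.

Shape 7 is a cubic bezier drawn with `<path>`. Its stroke #0000ff means score at S577, F1693. After flipping Y the toolpath is (57.246,12.866) → (68.928,16.653) → (78.196,16.189) → (86.883,14.425) → (96.822,14.316) → (109.845,18.813).

G21
G90
G0 X59.175 Y84.969
M3 S283
G01 X142.098 Y31.587 F2226
M5
G0 X18.874 Y55.392
M3 S851
G01 X114.401 Y37.050 F1686
M5
G0 X51.505 Y43.271
M3 S283
G01 X70.499 Y43.271 F2226
G01 X70.499 Y8.850 F2226
G01 X51.505 Y8.850 F2226
G01 X51.505 Y43.271 F2226
M5
G0 X16.238 Y69.425
M3 S283
G01 X62.705 Y69.425 F2226
G01 X62.705 Y39.553 F2226
G01 X16.238 Y39.553 F2226
G01 X16.238 Y69.425 F2226
M5
G0 X79.573 Y43.704
M3 S577
G01 X121.328 Y78.541 F1693
M5
G0 X39.974 Y63.042
M3 S851
G01 X102.444 Y63.042 F1686
G01 X102.444 Y50.948 F1686
G01 X39.974 Y50.948 F1686
G01 X39.974 Y63.042 F1686
M5
G0 X57.246 Y12.866
M3 S577
G01 X68.928 Y16.653 F1693
G01 X78.196 Y16.189 F1693
G01 X86.883 Y14.425 F1693
G01 X96.822 Y14.316 F1693
G01 X109.845 Y18.813 F1693
M5
G0 X0.000 Y0.000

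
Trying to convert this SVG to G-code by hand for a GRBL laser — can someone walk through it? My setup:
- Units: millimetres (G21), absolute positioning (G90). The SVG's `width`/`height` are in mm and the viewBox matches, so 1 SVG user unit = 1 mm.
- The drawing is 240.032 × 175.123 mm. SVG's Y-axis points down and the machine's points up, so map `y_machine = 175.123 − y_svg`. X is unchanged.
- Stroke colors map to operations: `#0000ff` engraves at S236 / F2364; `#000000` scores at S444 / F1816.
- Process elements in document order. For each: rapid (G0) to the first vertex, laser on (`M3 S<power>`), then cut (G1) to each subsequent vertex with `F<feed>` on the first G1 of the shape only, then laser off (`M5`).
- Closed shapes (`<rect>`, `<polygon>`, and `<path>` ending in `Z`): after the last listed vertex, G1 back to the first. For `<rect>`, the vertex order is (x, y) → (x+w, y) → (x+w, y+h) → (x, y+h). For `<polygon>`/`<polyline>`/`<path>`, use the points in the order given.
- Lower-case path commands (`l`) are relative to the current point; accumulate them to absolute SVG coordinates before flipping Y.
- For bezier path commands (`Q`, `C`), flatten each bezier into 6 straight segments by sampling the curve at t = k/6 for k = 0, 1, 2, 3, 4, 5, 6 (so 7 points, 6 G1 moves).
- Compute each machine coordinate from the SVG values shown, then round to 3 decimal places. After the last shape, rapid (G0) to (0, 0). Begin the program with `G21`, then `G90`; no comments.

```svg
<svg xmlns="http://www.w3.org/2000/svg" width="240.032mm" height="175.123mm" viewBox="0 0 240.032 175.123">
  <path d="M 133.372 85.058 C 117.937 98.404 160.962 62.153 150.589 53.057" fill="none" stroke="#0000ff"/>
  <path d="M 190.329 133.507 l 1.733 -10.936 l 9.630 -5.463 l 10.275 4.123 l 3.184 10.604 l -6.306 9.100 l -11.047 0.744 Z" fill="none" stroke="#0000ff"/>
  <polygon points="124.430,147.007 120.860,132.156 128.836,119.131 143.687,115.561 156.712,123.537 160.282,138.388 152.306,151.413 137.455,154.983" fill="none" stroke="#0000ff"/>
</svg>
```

Since the viewBox matches the mm dimensions, user units are millimetres directly. The only transform is the Y-flip y_m = 175.123 − y_svg.

Shape 1 is a cubic bezier drawn with `<path>`. Its stroke #0000ff means engrave at S236, F2364. After flipping Y the toolpath is (133.372,90.065) → (130.008,87.170) → (133.281,90.409) → (140.082,97.650) → (147.306,106.761) → (151.844,115.610) → (150.589,122.066).

Shape 2 is a regular polygon drawn with `<path>`. Its stroke #0000ff means engrave at S236, F2364. After flipping Y the toolpath is (190.329,41.616) → (192.062,52.552) → (201.692,58.015) → (211.967,53.892) → (215.151,43.288) → (208.845,34.188) → (197.798,33.444) → (190.329,41.616), returning to the start.

Shape 3 is a regular polygon drawn with `<polygon>`. Its stroke #0000ff means engrave at S236, F2364. After flipping Y the toolpath is (124.430,28.116) → (120.860,42.967) → (128.836,55.992) → (143.687,59.562) → (156.712,51.586) → (160.282,36.735) → (152.306,23.710) → (137.455,20.140) → (124.430,28.116), returning to the start.

G21
G90
G0 X133.372 Y90.065
M3 S236
G1 X130.008 Y87.170 F2364
G1 X133.281 Y90.409
G1 X140.082 Y97.650
G1 X147.306 Y106.761
G1 X151.844 Y115.610
G1 X150.589 Y122.066
M5
G0 X190.329 Y41.616
M3 S236
G1 X192.062 Y52.552 F2364
G1 X201.692 Y58.015
G1 X211.967 Y53.892
G1 X215.151 Y43.288
G1 X208.845 Y34.188
G1 X197.798 Y33.444
G1 X190.329 Y41.616
M5
G0 X124.430 Y28.116
M3 S236
G1 X120.860 Y42.967 F2364
G1 X128.836 Y55.992
G1 X143.687 Y59.562
G1 X156.712 Y51.586
G1 X160.282 Y36.735
G1 X152.306 Y23.710
G1 X137.455 Y20.140
G1 X124.430 Y28.116
M5
G0 X0.000 Y0.000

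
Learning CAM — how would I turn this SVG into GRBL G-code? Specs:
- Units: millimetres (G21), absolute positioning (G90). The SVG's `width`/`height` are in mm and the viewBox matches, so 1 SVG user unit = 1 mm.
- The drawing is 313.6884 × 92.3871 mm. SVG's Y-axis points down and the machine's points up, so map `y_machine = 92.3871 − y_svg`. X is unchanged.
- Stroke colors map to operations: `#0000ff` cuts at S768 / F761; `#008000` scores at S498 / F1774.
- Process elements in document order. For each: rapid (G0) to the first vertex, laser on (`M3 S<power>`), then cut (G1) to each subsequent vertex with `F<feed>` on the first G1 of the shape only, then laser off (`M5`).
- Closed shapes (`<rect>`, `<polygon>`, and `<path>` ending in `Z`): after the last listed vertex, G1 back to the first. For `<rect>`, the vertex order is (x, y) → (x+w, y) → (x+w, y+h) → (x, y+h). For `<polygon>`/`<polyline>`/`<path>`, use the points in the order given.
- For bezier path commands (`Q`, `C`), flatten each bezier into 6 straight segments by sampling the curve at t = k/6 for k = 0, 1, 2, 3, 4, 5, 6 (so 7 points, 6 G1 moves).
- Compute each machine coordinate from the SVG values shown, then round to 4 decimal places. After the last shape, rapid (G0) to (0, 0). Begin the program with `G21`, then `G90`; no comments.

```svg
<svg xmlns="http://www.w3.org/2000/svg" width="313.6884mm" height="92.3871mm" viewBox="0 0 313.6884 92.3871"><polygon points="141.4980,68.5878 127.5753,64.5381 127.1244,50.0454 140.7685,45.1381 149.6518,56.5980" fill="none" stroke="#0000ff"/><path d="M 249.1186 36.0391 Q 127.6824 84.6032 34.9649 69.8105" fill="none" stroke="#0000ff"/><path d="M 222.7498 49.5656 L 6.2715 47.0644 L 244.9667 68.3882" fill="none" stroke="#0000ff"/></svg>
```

G21
G90
G0 X141.4980 Y23.7993
M3 S768
G1 X127.5753 Y27.8490 F761
G1 X127.1244 Y42.3417
G1 X140.7685 Y47.2490
G1 X149.6518 Y35.7891
G1 X141.4980 Y23.7993
M5
G0 X249.1186 Y56.3480
M3 S768
G1 X209.4376 Y41.9199 F761
G1 X171.3521 Y31.0116
G1 X134.8621 Y23.6231
G1 X99.9675 Y19.7544
G1 X66.6685 Y19.4056
G1 X34.9649 Y22.5766
M5
G0 X222.7498 Y42.8215
M3 S768
G1 X6.2715 Y45.3227 F761
G1 X244.9667 Y23.9989
M5
G0 X0.0000 Y0.0000

1 u = 1 mm; y_m = 92.3871 − y.

[1] `<polygon>` regular polygon, #0000ff→cut S768 F761: (141.4980,23.7993) → (127.5753,27.8490) → (127.1244,42.3417) → (140.7685,47.2490) → (149.6518,35.7891) → (141.4980,23.7993) (closed)

[2] `<path>` quadratic bezier, #0000ff→cut S768 F761: (249.1186,56.3480) → (209.4376,41.9199) → (171.3521,31.0116) → (134.8621,23.6231) → (99.9675,19.7544) → (66.6685,19.4056) → (34.9649,22.5766)

[3] `<path>` open polyline, #0000ff→cut S768 F761: (222.7498,42.8215) → (6.2715,45.3227) → (244.9667,23.9989)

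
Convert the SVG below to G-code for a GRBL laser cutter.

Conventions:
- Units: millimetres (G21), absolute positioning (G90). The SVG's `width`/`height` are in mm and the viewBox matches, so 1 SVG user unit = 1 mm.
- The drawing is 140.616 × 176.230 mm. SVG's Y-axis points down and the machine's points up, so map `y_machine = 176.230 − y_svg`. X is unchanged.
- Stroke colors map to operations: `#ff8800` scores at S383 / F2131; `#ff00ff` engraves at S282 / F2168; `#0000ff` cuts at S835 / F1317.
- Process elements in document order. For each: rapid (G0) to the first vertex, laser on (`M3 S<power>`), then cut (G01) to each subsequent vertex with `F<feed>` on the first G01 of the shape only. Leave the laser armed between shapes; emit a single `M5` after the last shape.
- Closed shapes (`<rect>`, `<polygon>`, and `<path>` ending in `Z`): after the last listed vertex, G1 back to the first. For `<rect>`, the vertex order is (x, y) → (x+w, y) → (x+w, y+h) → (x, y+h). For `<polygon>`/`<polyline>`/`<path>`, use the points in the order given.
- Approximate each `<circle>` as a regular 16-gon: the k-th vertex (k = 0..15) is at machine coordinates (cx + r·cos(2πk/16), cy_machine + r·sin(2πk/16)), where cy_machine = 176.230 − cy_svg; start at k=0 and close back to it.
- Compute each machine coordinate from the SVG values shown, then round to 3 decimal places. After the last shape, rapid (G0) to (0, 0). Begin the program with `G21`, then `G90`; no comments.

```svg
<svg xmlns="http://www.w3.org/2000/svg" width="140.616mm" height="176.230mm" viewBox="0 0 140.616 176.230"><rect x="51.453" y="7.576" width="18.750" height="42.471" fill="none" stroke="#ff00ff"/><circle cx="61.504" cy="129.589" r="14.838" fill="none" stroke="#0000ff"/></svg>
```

1 u = 1 mm; y_m = 176.230 − y.

[1] `<rect>` rectangle, #ff00ff→engrave S282 F2168: (51.453,168.654) → (70.203,168.654) → (70.203,126.183) → (51.453,126.183) → (51.453,168.654) (closed)

[2] `<circle>` circle, #0000ff→cut S835 F1317: (76.342,46.641) → (75.213,52.319) → (71.996,57.133) → (67.182,60.350) → (61.504,61.479) → (55.826,60.350) → (51.012,57.133) → (47.795,52.319) → (46.666,46.641) → (47.795,40.963) → (51.012,36.149) → (55.826,32.932) → (61.504,31.803) → (67.182,32.932) → (71.996,36.149) → (75.213,40.963) → (76.342,46.641) (closed)

G21
G90
G0 X51.453 Y168.654
M3 S282
G01 X70.203 Y168.654 F2168
G01 X70.203 Y126.183
G01 X51.453 Y126.183
G01 X51.453 Y168.654
G0 X76.342 Y46.641
M3 S835
G01 X75.213 Y52.319 F1317
G01 X71.996 Y57.133
G01 X67.182 Y60.350
G01 X61.504 Y61.479
G01 X55.826 Y60.350
G01 X51.012 Y57.133
G01 X47.795 Y52.319
G01 X46.666 Y46.641
G01 X47.795 Y40.963
G01 X51.012 Y36.149
G01 X55.826 Y32.932
G01 X61.504 Y31.803
G01 X67.182 Y32.932
G01 X71.996 Y36.149
G01 X75.213 Y40.963
G01 X76.342 Y46.641
M5
G0 X0.000 Y0.000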